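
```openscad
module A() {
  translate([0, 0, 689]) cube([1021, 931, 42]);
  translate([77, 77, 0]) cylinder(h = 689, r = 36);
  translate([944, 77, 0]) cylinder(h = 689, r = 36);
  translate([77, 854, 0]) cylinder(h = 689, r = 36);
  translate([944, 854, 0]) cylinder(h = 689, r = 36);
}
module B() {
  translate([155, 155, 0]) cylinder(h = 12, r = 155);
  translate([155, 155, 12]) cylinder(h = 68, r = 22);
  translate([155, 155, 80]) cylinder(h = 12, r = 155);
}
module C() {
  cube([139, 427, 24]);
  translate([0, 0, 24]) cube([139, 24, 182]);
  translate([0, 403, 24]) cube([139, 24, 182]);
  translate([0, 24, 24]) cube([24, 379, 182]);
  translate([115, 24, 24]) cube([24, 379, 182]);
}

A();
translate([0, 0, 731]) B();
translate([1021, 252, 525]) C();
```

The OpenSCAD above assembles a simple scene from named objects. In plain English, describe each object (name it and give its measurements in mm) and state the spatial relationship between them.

A is a rectangular dining table. The top is 1021×931×42 mm with its upper surface at z = 731 mm. It stands on four round legs of 72 mm diameter, each leg's bounding box inset 41 mm from the nearest pair of top edges, running from the floor to the underside of the top.

B is a spool: two coaxial disc flanges of radius 155 mm and thickness 12 mm, joined by a core cylinder of radius 22 mm and height 68 mm. The lower flange rests on z = 0 and the three cylinders share a vertical axis.

C is an open-topped rectangular box: outside dimensions 139×427×206 mm, with a uniform wall and base thickness of 24 mm. The base is a full 139×427 slab on the floor; four walls sit on top of the base. The front and back walls (the −y and +y sides) span the full width; the two side walls fit between them.

The spool is on top of the table. The open box is beside the table with their tops flush at z = 731.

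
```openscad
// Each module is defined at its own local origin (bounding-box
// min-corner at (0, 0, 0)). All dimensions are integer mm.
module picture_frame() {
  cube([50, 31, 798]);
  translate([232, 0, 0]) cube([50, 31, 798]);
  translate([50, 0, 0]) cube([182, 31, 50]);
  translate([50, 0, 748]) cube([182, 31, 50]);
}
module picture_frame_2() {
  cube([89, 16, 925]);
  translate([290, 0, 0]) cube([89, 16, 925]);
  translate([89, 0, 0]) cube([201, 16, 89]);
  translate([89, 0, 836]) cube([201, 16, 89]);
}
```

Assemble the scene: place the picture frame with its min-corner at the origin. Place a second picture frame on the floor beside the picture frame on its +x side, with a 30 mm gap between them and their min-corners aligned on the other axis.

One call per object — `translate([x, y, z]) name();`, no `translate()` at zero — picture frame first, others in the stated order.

picture_frame();
translate([312, 0, 0]) picture_frame_2();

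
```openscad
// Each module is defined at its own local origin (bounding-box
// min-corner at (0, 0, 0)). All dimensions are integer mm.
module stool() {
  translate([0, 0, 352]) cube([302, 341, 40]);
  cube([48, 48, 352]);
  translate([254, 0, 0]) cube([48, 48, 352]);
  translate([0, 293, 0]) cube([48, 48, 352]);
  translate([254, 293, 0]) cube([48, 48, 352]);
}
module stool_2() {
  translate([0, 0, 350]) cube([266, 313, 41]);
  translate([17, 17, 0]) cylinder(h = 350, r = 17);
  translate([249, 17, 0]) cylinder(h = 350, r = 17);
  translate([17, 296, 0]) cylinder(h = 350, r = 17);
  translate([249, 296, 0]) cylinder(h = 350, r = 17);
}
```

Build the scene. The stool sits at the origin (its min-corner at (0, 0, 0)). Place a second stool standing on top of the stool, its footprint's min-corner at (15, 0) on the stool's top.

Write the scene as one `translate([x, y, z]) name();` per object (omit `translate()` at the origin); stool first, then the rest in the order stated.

stool();
translate([15, 0, 392]) stool_2();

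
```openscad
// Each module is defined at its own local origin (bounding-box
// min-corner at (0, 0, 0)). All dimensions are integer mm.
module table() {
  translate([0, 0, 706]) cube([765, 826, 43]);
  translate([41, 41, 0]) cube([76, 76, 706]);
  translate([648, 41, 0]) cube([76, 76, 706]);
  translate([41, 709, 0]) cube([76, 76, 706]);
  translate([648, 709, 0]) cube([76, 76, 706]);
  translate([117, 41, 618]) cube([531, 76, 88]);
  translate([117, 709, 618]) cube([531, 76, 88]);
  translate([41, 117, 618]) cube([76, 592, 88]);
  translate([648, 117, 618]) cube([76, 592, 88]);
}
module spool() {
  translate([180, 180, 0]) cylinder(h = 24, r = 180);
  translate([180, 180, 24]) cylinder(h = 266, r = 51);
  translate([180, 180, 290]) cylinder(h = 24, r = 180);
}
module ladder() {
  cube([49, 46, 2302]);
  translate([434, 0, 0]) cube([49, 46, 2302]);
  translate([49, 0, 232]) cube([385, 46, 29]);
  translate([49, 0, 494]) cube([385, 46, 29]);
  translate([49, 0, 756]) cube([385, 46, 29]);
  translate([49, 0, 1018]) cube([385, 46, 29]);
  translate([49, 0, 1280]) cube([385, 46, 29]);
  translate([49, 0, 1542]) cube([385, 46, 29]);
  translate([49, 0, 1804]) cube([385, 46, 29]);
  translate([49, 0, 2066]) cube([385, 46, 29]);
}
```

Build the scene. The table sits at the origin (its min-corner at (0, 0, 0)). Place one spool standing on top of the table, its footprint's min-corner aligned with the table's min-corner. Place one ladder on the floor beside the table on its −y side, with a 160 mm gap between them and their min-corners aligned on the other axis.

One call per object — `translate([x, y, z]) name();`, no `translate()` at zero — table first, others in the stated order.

table();
translate([0, 0, 749]) spool();
translate([0, -206, 0]) ladder();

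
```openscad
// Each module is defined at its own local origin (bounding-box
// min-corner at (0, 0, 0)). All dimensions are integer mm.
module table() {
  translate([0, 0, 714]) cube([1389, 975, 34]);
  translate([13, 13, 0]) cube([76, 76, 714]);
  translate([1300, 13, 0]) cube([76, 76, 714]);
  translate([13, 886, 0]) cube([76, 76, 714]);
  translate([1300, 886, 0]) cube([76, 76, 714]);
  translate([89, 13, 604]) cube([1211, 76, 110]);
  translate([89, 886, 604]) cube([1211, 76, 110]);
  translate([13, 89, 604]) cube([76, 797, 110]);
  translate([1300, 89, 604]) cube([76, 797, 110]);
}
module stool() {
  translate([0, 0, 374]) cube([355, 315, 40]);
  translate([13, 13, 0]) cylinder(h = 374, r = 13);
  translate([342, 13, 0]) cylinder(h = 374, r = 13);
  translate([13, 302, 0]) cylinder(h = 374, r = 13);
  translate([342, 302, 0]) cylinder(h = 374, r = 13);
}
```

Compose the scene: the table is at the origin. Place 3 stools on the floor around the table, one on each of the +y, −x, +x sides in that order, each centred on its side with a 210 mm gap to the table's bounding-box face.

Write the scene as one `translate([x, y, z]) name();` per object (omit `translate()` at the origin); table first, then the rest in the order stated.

table();
translate([517, 1185, 0]) stool();
translate([-565, 330, 0]) stool();
translate([1599, 330, 0]) stool();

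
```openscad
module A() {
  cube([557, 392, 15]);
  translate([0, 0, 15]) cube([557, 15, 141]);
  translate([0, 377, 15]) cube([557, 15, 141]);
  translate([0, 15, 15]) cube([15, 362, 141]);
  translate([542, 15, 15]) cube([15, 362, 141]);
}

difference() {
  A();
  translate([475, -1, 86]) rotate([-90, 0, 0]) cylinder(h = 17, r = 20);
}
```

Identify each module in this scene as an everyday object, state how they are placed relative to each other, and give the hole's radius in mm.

The subtracted cylinder has r = 20 mm.

A is an open box. The open box has a circular hole through its front wall. The hole's radius is 20 mm.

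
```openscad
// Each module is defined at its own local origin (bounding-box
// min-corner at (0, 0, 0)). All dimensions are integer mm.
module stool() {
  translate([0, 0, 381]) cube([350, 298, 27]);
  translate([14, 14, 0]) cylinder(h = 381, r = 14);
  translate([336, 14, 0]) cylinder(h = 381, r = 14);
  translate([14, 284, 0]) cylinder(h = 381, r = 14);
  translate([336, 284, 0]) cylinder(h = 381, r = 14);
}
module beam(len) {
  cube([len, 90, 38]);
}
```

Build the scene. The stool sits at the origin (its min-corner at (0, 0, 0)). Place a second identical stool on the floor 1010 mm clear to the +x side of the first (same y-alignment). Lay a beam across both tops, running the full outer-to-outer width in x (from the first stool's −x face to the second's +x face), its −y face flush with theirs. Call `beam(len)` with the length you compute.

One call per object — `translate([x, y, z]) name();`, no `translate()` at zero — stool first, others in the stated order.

stool();
translate([1360, 0, 0]) stool();
translate([0, 0, 408]) beam(1710);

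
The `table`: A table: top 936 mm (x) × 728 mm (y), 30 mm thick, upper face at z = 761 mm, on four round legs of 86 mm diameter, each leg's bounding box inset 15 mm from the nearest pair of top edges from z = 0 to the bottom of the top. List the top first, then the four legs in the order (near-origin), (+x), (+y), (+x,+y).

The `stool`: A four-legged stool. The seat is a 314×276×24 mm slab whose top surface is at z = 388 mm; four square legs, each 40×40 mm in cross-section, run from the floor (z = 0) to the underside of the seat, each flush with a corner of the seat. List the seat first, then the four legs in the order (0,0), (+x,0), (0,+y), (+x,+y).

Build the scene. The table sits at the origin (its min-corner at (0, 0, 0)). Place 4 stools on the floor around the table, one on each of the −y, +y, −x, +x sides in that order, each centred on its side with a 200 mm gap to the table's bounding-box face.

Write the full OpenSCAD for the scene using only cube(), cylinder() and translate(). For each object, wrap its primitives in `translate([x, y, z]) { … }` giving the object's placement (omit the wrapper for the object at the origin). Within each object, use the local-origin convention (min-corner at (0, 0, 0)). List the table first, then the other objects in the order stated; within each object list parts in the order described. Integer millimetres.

translate([0, 0, 731]) cube([936, 728, 30]);
translate([58, 58, 0]) cylinder(h = 731, r = 43);
translate([878, 58, 0]) cylinder(h = 731, r = 43);
translate([58, 670, 0]) cylinder(h = 731, r = 43);
translate([878, 670, 0]) cylinder(h = 731, r = 43);
translate([311, -476, 0]) {
  translate([0, 0, 364]) cube([314, 276, 24]);
  cube([40, 40, 364]);
  translate([274, 0, 0]) cube([40, 40, 364]);
  translate([0, 236, 0]) cube([40, 40, 364]);
  translate([274, 236, 0]) cube([40, 40, 364]);
}
translate([311, 928, 0]) {
  translate([0, 0, 364]) cube([314, 276, 24]);
  cube([40, 40, 364]);
  translate([274, 0, 0]) cube([40, 40, 364]);
  translate([0, 236, 0]) cube([40, 40, 364]);
  translate([274, 236, 0]) cube([40, 40, 364]);
}
translate([-514, 226, 0]) {
  translate([0, 0, 364]) cube([314, 276, 24]);
  cube([40, 40, 364]);
  translate([274, 0, 0]) cube([40, 40, 364]);
  translate([0, 236, 0]) cube([40, 40, 364]);
  translate([274, 236, 0]) cube([40, 40, 364]);
}
translate([1136, 226, 0]) {
  translate([0, 0, 364]) cube([314, 276, 24]);
  cube([40, 40, 364]);
  translate([274, 0, 0]) cube([40, 40, 364]);
  translate([0, 236, 0]) cube([40, 40, 364]);
  translate([274, 236, 0]) cube([40, 40, 364]);
}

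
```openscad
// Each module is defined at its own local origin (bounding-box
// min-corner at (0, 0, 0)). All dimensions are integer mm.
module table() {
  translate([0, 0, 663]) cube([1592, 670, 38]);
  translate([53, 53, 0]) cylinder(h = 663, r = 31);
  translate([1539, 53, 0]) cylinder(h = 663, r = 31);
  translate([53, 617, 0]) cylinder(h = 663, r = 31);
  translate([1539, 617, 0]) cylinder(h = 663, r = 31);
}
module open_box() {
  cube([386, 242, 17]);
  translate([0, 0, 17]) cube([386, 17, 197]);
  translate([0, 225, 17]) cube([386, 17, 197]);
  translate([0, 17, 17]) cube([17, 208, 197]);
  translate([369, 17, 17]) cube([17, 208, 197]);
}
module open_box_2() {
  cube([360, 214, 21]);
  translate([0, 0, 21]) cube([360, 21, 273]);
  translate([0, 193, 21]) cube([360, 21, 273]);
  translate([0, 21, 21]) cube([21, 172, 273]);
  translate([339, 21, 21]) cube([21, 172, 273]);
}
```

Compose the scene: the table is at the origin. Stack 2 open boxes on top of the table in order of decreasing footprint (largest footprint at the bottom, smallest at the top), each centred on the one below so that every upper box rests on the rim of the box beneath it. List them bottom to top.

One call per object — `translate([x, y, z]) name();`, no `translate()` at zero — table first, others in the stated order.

table();
translate([603, 214, 701]) open_box();
translate([616, 228, 915]) open_box_2();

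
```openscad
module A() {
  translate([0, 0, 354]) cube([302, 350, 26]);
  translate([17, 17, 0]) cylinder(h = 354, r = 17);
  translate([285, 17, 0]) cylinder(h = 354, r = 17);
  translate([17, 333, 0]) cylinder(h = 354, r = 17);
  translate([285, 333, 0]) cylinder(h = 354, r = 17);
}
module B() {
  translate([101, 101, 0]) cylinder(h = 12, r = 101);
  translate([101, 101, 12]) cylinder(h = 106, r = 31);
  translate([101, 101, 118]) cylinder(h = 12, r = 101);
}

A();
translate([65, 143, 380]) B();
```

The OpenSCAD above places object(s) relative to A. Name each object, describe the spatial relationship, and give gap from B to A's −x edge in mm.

A is a stool. B is a spool. The spool is on top of the stool. The gap from the spool to the stool's −x edge is 65 mm.

The spool's min-x is at 65; the stool's min-x is 0; gap = 65 mm.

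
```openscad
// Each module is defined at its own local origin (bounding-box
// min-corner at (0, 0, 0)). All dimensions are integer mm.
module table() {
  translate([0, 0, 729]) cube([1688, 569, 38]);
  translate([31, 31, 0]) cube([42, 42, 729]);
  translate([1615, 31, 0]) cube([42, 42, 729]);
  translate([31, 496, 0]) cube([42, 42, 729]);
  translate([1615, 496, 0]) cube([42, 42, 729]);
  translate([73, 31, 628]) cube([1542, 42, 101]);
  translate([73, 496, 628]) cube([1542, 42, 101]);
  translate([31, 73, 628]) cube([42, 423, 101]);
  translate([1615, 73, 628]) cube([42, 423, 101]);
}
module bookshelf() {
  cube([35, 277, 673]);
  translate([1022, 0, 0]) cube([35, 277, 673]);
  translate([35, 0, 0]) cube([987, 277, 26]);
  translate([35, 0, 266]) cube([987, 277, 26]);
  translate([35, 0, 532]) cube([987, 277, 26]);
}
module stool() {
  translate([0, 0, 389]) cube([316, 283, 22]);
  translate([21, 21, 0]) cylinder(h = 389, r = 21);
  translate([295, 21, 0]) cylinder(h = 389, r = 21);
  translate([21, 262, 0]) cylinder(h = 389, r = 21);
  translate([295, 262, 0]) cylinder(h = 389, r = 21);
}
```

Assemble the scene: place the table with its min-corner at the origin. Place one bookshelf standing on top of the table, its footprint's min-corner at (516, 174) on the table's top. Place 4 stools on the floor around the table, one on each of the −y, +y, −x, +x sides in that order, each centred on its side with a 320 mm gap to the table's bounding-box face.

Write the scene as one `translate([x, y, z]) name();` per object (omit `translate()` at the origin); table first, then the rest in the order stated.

table();
translate([516, 174, 767]) bookshelf();
translate([686, -603, 0]) stool();
translate([686, 889, 0]) stool();
translate([-636, 143, 0]) stool();
translate([2008, 143, 0]) stool();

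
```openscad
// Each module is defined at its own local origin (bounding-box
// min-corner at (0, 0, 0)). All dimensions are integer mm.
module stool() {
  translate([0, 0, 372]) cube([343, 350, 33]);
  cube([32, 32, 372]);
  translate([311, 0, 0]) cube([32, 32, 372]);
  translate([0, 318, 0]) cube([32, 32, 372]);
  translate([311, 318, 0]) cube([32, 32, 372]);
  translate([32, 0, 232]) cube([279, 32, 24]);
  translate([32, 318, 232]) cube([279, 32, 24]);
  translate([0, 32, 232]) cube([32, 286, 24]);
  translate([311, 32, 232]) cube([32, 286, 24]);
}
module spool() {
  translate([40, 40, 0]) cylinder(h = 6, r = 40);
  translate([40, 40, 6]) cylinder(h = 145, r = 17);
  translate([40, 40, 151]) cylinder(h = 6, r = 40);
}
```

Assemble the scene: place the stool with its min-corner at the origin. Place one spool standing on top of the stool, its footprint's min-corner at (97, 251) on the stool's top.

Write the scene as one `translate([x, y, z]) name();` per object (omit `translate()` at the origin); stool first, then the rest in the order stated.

stool();
translate([97, 251, 405]) spool();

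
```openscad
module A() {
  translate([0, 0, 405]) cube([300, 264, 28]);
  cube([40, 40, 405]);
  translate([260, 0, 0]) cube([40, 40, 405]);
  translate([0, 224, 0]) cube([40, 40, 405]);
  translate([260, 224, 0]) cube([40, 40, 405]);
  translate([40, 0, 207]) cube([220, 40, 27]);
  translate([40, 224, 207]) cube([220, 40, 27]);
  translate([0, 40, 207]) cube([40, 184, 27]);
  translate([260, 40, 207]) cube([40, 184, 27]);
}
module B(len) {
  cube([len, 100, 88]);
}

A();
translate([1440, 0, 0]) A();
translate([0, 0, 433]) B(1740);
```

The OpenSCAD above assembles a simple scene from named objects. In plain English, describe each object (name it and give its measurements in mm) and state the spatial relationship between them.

A is a simple wooden stool: a rectangular seat 300 mm (x) by 264 mm (y), 28 mm thick, top face at z = 433 mm, on four square legs, each 40×40 mm in cross-section. The legs rest on z = 0, each flush with a corner of the seat. Four stretchers, 40 mm wide and 27 mm tall, connect adjacent legs with their undersides at z = 207 mm, each running between the inner faces of the legs it joins and aligned with the legs' outer faces on the other axis.

B is a rectangular beam 1740 mm long (x), 100 mm deep (y), 88 mm thick (z).

The beam spans the tops of two stools placed 1140 mm apart, resting at z = 433 mm.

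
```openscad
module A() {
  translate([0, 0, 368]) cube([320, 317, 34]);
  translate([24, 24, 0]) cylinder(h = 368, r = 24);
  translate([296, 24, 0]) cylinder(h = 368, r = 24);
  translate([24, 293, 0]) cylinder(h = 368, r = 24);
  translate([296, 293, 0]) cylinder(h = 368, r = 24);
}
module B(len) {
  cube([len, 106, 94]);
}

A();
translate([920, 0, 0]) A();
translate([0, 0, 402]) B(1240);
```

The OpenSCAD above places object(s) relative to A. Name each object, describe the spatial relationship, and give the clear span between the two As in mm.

Second stool starts at x = 920; first ends at x = 320; clear span = 920 − 320 = 600 mm.

A is a stool. B is a beam. A beam spans the tops of two stools. The clear span between the two stools is 600 mm.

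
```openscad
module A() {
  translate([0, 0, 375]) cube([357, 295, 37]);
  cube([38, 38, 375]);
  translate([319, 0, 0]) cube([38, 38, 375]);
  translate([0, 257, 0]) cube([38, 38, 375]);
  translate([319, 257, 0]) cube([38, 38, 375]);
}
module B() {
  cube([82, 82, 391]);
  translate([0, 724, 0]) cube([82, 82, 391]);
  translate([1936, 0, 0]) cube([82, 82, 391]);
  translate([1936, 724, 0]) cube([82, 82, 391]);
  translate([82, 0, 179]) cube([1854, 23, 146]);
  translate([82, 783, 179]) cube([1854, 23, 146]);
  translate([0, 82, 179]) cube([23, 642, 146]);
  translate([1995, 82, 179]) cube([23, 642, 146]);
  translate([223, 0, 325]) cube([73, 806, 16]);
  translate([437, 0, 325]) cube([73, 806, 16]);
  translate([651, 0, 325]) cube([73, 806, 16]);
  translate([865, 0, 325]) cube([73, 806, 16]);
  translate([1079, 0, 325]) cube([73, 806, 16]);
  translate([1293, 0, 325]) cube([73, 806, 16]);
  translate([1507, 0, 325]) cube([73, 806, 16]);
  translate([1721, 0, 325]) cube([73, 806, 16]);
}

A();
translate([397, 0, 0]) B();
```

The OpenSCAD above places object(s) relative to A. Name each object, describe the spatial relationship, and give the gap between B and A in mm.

A is a stool. B is a bed frame. The bed frame is on the floor beside the stool on its +x side. The gap between the bed frame and the stool is 40 mm.

The bed frame's nearest face is 40 mm from the stool's +x face.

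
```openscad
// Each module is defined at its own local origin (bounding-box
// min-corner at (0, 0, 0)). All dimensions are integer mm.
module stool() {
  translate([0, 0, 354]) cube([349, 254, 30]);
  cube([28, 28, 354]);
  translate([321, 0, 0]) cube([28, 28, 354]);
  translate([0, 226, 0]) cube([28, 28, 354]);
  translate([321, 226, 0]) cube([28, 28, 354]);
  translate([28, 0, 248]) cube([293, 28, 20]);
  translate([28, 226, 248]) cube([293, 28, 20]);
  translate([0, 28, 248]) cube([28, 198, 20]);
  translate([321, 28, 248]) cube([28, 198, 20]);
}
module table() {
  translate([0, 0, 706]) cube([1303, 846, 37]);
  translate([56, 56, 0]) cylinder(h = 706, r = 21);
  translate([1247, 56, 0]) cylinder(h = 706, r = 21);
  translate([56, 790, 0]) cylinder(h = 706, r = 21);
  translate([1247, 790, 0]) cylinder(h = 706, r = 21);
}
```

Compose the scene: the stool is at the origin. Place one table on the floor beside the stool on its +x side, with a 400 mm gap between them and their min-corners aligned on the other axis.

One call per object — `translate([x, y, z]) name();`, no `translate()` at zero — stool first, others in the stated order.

stool();
translate([749, 0, 0]) table();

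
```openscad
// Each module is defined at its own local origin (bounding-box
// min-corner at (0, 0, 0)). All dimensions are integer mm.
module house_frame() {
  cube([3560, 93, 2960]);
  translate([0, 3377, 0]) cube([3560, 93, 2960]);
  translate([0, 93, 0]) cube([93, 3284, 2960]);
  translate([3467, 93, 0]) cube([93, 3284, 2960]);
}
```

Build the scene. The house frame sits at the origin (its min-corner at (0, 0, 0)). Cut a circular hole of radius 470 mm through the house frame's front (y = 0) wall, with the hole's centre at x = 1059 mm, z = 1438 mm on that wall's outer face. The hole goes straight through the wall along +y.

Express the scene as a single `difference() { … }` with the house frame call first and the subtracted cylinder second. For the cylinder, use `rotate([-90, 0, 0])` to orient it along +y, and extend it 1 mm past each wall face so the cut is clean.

difference() {
  house_frame();
  translate([1059, -1, 1438]) rotate([-90, 0, 0]) cylinder(h = 95, r = 470);
}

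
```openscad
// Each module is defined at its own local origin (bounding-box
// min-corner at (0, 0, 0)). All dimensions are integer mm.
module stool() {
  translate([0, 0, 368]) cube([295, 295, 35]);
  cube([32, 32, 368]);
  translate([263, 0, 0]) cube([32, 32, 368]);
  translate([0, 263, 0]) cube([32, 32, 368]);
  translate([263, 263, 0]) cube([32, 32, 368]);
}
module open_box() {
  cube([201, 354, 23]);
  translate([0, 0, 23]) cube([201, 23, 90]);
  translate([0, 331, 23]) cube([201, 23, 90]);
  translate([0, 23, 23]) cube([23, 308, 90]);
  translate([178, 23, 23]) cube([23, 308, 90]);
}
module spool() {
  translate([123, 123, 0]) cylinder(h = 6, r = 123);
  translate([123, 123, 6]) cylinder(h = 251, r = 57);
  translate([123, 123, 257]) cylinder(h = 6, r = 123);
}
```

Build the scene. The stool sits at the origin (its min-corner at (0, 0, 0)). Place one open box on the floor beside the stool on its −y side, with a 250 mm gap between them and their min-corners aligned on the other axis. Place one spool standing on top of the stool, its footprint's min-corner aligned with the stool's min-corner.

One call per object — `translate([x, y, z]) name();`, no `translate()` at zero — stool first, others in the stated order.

stool();
translate([0, -604, 0]) open_box();
translate([0, 0, 403]) spool();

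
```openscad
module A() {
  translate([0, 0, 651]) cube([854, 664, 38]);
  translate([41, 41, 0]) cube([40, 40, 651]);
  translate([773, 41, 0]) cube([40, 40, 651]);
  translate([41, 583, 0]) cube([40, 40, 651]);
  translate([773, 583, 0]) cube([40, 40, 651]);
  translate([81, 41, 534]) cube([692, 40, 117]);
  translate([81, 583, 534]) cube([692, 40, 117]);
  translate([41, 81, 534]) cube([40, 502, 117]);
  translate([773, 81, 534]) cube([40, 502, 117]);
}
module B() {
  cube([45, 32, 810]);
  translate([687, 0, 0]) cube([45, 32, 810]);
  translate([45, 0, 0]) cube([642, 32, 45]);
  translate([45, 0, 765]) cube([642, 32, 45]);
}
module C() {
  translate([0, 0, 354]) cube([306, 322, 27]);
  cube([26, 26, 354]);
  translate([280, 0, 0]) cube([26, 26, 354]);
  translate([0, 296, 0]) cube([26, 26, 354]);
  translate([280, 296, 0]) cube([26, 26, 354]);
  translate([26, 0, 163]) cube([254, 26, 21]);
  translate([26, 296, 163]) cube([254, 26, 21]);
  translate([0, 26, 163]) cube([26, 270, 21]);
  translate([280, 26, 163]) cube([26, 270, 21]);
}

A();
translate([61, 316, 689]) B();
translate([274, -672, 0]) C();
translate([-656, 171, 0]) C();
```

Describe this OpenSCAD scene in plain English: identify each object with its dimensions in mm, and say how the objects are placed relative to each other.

A is a rectangular dining table. The top is 854×664×38 mm with its upper surface at z = 689 mm. It stands on four 40×40 mm square legs, each inset 41 mm from the nearest pair of top edges, running from the floor to the underside of the top. Four apron rails, 40 mm thick and 117 mm tall, run between adjacent legs with their top edges flush with the underside of the top and their outer faces flush with the legs' outer faces.

B is a rectangular picture frame lying in the x–z plane (depth along y). The opening is 642 mm wide (x) by 720 mm tall (z), surrounded by a border 45 mm wide on all four sides. The frame is 32 mm deep and is made of two full-height vertical stiles with two horizontal rails fitted between them.

C is a simple wooden stool: a rectangular seat 306 mm (x) by 322 mm (y), 27 mm thick, top face at z = 381 mm, on four square legs, each 26×26 mm in cross-section. The legs rest on z = 0, each flush with a corner of the seat. Four stretchers, 26 mm wide and 21 mm tall, connect adjacent legs with their undersides at z = 163 mm, each running between the inner faces of the legs it joins and aligned with the legs' outer faces on the other axis.

The picture frame is on top of the table, centred. Two stools sit around the table at the −y, −x sides.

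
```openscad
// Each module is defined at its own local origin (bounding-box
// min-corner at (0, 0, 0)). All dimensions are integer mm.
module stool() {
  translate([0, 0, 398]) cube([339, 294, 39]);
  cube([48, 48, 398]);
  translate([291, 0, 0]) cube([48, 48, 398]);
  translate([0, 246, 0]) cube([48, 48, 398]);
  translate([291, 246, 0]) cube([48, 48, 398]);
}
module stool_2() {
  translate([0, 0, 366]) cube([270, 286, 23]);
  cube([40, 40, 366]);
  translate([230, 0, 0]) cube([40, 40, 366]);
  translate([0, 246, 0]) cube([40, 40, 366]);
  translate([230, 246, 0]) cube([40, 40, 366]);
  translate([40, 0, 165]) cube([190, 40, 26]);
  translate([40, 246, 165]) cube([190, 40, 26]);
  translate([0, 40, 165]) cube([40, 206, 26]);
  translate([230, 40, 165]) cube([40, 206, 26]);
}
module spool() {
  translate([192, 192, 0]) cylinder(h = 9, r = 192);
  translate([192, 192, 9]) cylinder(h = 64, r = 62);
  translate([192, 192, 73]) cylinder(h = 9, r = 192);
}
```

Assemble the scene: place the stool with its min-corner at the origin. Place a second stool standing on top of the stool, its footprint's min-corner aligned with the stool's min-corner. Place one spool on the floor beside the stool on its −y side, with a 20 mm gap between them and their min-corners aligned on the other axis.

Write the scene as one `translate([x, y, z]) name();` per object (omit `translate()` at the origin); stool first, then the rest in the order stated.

stool();
translate([0, 0, 437]) stool_2();
translate([0, -404, 0]) spool();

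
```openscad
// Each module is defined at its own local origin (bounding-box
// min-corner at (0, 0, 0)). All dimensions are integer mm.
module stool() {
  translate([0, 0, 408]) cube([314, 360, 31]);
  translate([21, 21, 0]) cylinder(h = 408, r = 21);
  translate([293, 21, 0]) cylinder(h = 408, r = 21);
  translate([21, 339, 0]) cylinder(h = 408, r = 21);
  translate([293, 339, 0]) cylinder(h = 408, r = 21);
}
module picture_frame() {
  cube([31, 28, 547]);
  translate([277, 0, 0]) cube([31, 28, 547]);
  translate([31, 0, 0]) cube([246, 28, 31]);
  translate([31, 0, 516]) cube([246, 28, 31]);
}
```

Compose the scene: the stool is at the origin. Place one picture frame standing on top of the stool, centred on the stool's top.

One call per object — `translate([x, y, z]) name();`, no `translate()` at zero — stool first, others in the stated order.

stool();
translate([3, 166, 439]) picture_frame();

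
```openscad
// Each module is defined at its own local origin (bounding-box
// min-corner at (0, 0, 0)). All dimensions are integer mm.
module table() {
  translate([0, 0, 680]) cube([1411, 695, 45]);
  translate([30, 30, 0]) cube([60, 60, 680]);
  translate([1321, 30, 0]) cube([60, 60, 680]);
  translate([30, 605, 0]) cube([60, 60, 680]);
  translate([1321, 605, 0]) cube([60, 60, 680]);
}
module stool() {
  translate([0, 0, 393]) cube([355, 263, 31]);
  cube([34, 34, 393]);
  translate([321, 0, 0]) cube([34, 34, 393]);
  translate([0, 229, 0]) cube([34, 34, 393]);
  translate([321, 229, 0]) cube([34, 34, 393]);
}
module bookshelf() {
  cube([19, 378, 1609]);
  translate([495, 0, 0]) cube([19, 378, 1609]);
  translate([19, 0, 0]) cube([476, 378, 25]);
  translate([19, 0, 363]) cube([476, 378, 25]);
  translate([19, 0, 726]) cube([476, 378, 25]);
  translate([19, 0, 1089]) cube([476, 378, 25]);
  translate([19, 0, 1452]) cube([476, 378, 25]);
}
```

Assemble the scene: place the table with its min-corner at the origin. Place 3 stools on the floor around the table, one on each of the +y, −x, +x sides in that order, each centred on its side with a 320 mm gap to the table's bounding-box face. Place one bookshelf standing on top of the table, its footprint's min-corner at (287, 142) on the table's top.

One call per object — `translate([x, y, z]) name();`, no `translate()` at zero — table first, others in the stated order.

table();
translate([528, 1015, 0]) stool();
translate([-675, 216, 0]) stool();
translate([1731, 216, 0]) stool();
translate([287, 142, 725]) bookshelf();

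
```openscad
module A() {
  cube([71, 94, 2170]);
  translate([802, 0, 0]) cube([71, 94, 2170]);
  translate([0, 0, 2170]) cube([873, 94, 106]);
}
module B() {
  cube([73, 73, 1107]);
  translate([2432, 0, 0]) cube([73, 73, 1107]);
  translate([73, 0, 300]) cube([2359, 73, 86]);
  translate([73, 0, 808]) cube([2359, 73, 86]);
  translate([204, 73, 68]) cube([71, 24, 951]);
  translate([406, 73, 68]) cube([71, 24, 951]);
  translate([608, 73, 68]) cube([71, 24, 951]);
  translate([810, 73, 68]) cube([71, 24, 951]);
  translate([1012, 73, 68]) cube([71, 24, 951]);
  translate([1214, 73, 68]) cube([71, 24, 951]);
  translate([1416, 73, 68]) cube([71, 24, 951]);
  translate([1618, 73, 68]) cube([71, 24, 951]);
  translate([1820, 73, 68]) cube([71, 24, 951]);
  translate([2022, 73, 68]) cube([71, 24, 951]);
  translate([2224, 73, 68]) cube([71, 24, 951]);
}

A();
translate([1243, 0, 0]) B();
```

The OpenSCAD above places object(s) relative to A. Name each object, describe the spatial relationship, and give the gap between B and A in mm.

A is a door frame. B is a fence section. The fence section is on the floor beside the door frame on its +x side. The gap between the fence section and the door frame is 370 mm.

The fence section's nearest face is 370 mm from the door frame's +x face.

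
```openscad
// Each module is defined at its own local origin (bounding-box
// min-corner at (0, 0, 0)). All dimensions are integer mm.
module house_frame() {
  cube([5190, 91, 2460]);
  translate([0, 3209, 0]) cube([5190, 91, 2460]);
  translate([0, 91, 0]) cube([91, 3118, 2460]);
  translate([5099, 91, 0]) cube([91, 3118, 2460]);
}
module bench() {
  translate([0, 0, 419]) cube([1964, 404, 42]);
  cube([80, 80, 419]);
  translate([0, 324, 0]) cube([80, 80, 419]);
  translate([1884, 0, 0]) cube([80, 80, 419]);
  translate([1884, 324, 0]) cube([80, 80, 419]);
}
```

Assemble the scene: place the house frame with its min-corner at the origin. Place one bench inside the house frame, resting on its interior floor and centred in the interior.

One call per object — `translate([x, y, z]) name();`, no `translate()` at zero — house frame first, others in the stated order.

house_frame();
translate([1613, 1448, 0]) bench();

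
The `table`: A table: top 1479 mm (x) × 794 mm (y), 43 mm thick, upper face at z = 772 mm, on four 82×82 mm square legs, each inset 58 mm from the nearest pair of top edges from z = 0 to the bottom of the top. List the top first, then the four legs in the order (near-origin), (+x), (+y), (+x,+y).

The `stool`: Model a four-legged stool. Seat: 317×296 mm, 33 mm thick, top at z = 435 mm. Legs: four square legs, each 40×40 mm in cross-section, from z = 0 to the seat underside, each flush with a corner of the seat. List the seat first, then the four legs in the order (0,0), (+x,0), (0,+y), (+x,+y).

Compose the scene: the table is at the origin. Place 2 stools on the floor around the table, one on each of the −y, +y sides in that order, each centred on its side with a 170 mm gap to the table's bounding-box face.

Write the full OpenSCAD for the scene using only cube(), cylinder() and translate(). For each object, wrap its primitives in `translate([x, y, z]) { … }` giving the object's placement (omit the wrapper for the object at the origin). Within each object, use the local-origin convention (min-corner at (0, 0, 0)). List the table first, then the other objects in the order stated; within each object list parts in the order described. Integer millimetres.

translate([0, 0, 729]) cube([1479, 794, 43]);
translate([58, 58, 0]) cube([82, 82, 729]);
translate([1339, 58, 0]) cube([82, 82, 729]);
translate([58, 654, 0]) cube([82, 82, 729]);
translate([1339, 654, 0]) cube([82, 82, 729]);
translate([581, -466, 0]) {
  translate([0, 0, 402]) cube([317, 296, 33]);
  cube([40, 40, 402]);
  translate([277, 0, 0]) cube([40, 40, 402]);
  translate([0, 256, 0]) cube([40, 40, 402]);
  translate([277, 256, 0]) cube([40, 40, 402]);
}
translate([581, 964, 0]) {
  translate([0, 0, 402]) cube([317, 296, 33]);
  cube([40, 40, 402]);
  translate([277, 0, 0]) cube([40, 40, 402]);
  translate([0, 256, 0]) cube([40, 40, 402]);
  translate([277, 256, 0]) cube([40, 40, 402]);
}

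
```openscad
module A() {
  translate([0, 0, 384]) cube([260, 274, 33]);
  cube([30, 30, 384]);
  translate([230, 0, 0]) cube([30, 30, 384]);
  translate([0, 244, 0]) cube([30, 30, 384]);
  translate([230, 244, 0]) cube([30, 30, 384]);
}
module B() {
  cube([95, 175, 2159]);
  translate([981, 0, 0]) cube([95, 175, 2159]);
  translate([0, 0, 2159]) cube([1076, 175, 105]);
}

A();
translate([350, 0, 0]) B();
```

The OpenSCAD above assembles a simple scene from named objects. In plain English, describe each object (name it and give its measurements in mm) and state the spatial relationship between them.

A is a simple wooden stool: a rectangular seat 260 mm (x) by 274 mm (y), 33 mm thick, top face at z = 417 mm, on four square legs, each 30×30 mm in cross-section. The legs rest on z = 0, each flush with a corner of the seat.

B is a door frame. The clear opening is 886 mm wide and 2159 mm high. Two 95 mm wide jambs, 175 mm deep, stand either side of the opening from the floor to the top of the opening. A 105 mm thick head sits across the top of both jambs, spanning the full outside width of the frame.

The door frame is on the floor beside the stool on its +x side.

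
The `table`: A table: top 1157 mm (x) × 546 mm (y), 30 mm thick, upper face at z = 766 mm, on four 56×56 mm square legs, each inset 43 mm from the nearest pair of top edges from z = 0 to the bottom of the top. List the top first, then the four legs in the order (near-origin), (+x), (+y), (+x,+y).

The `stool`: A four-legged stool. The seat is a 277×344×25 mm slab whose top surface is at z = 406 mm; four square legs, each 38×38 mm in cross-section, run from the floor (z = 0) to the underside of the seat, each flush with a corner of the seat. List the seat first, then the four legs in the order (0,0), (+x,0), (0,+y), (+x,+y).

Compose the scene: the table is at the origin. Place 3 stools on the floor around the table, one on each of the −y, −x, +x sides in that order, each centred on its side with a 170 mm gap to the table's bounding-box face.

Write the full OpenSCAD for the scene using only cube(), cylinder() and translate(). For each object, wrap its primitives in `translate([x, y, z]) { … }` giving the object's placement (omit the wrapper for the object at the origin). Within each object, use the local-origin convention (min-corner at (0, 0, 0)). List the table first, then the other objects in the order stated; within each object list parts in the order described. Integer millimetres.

translate([0, 0, 736]) cube([1157, 546, 30]);
translate([43, 43, 0]) cube([56, 56, 736]);
translate([1058, 43, 0]) cube([56, 56, 736]);
translate([43, 447, 0]) cube([56, 56, 736]);
translate([1058, 447, 0]) cube([56, 56, 736]);
translate([440, -514, 0]) {
  translate([0, 0, 381]) cube([277, 344, 25]);
  cube([38, 38, 381]);
  translate([239, 0, 0]) cube([38, 38, 381]);
  translate([0, 306, 0]) cube([38, 38, 381]);
  translate([239, 306, 0]) cube([38, 38, 381]);
}
translate([-447, 101, 0]) {
  translate([0, 0, 381]) cube([277, 344, 25]);
  cube([38, 38, 381]);
  translate([239, 0, 0]) cube([38, 38, 381]);
  translate([0, 306, 0]) cube([38, 38, 381]);
  translate([239, 306, 0]) cube([38, 38, 381]);
}
translate([1327, 101, 0]) {
  translate([0, 0, 381]) cube([277, 344, 25]);
  cube([38, 38, 381]);
  translate([239, 0, 0]) cube([38, 38, 381]);
  translate([0, 306, 0]) cube([38, 38, 381]);
  translate([239, 306, 0]) cube([38, 38, 381]);
}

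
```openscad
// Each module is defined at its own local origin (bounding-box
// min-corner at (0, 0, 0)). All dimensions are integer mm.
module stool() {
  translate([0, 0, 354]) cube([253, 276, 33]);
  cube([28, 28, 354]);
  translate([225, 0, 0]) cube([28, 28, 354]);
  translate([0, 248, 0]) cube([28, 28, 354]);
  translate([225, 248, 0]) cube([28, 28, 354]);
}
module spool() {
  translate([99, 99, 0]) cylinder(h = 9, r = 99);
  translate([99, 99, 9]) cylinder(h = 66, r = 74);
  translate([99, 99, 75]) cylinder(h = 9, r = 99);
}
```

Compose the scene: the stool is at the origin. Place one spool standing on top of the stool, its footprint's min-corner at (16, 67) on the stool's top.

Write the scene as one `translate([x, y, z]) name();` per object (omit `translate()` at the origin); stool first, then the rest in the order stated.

stool();
translate([16, 67, 387]) spool();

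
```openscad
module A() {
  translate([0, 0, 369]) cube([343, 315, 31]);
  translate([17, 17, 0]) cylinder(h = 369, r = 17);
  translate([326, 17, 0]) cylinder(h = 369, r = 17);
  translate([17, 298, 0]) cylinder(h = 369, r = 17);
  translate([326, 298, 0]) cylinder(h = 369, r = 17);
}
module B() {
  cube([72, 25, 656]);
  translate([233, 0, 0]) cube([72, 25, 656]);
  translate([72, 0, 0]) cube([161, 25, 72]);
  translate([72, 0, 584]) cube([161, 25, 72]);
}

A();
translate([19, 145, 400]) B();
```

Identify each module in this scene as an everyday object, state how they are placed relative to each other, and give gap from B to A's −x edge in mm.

A is a stool. B is a picture frame. The picture frame is on top of the stool, centred. The gap from the picture frame to the stool's −x edge is 19 mm.

The picture frame's min-x is at 19; the stool's min-x is 0; gap = 19 mm.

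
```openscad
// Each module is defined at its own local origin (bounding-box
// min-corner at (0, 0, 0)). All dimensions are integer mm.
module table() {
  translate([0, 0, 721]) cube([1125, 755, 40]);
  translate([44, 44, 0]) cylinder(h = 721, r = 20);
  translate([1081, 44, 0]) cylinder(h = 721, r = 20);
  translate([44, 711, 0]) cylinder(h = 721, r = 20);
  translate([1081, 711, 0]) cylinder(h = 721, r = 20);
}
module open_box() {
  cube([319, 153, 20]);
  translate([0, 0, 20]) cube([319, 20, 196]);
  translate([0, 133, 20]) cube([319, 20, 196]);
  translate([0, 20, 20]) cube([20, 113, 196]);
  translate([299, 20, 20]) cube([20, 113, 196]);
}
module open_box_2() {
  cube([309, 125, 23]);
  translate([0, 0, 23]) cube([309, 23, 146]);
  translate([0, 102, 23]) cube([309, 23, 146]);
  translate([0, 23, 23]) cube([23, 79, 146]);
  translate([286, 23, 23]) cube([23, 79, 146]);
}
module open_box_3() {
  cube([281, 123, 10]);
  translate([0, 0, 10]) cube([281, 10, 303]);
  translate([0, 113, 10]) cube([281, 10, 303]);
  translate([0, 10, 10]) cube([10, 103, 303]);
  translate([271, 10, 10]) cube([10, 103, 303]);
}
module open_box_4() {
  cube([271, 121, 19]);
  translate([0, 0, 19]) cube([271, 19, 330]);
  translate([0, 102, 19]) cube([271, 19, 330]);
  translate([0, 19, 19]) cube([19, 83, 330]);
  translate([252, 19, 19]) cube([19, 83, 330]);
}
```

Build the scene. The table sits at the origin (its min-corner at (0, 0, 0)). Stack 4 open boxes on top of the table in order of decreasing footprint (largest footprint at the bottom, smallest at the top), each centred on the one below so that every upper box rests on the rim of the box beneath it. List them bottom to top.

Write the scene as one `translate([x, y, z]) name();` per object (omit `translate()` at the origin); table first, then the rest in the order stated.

table();
translate([403, 301, 761]) open_box();
translate([408, 315, 977]) open_box_2();
translate([422, 316, 1146]) open_box_3();
translate([427, 317, 1459]) open_box_4();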